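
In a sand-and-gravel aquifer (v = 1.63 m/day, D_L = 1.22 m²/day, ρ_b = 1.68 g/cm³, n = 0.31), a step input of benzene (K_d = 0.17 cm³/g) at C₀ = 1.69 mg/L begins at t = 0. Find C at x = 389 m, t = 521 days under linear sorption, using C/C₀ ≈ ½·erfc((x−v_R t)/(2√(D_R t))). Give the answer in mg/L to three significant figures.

Retardation factor R = 1 + ρ_b·K_d/n = 1 + 1.68 × 0.17/0.31 = 1.921.
Sorption retards both mechanisms: v_R = v/R = 0.8485 m/day, D_R = D/R = 0.6351 m²/day.
v_R·t = 0.8485 × 521 = 442.0685 m; 2√(D_R t) = 36.38 m; argument = (389 − 442.0685)/36.38 = -1.459.
C = C₀ × ½·erfc(-1.459) = 1.69 × 0.9805 = 1.66 mg/L.

1.66 mg/L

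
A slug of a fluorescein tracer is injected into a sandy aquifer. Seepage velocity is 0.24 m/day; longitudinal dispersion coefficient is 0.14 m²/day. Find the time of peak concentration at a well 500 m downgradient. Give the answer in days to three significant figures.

For the 1D instantaneous-source solution, setting ∂C/∂t = 0 at fixed x gives v²t² + 2Dt − x² = 0, so t = (√(D² + v²x²) − D)/v².
√(D² + v²x²) = √(0.14² + 0.24² × 500²) = 120.0; v² = 0.0576.
t = (120.0 − 0.14)/0.0576 = 2080 days (vs. the pure-advection estimate x/v = 2080 d).

2080 days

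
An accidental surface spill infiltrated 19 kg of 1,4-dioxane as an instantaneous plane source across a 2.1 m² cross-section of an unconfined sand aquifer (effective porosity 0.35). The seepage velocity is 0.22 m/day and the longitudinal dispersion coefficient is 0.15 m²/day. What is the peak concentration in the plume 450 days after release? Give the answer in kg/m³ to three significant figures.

0.888 kg/m³

The peak of an instantaneous 1D plume sits at x = vt; there the Gaussian factor is 1 and C_max = M/(n_e·A·√(4πDt)), where n_e·A is the pore area the mass is dissolved in.
√(4πDt) = √(4π × 0.15 × 450) = 29.12 m, so C_max = 19/(0.35 × 2.1 × 29.12) = 0.888 kg/m³.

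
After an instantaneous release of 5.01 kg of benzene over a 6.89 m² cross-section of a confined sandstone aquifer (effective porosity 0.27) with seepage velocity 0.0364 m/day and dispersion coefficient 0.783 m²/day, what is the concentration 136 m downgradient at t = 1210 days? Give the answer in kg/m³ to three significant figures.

For an instantaneous plane source, C(x,t) = M/(n_e·A·√(4πDt)) · exp(−(x−vt)²/(4Dt)), with n_e·A the pore (flow) area.
Plume center vt = 0.0364 × 1210 = 44.044 m, so the well at 136 m is 91.956 m downgradient of the peak.
√(4πDt) = 109.1 m, giving peak height M/(n_e·A·√(4πDt)) = 5.01/(0.27 × 6.89 × 109.1) = 0.02468 kg/m³.
(x−vt)²/(4Dt) = (91.956)²/(4 × 0.783 × 1210) = 2.231; exp(−2.231) = 0.1074.
C = 0.02468 × 0.1074 = 0.00265 kg/m³.

0.00265 kg/m³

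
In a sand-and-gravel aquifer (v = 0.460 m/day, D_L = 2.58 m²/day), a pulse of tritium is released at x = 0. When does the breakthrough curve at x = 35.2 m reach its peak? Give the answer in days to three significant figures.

65.3 days

For the 1D instantaneous-source solution, setting ∂C/∂t = 0 at fixed x gives v²t² + 2Dt − x² = 0, so t = (√(D² + v²x²) − D)/v².
√(D² + v²x²) = √(2.58² + 0.460² × 35.2²) = 16.40; v² = 0.2116.
t = (16.40 − 2.58)/0.2116 = 65.3 days (vs. the pure-advection estimate x/v = 76.5 d).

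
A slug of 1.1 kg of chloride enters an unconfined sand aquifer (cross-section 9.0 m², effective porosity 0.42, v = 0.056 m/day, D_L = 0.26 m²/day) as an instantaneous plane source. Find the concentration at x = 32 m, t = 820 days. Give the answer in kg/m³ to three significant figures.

For an instantaneous plane source, C(x,t) = M/(n_e·A·√(4πDt)) · exp(−(x−vt)²/(4Dt)), with n_e·A the pore (flow) area.
Plume center vt = 0.056 × 820 = 45.92 m, so the well at 32 m is 13.92 m upgradient of the peak.
√(4πDt) = 51.76 m, giving peak height M/(n_e·A·√(4πDt)) = 1.1/(0.42 × 9.0 × 51.76) = 0.005622 kg/m³.
(x−vt)²/(4Dt) = (-13.92)²/(4 × 0.26 × 820) = 0.2272; exp(−0.2272) = 0.7968.
C = 0.005622 × 0.7968 = 0.00448 kg/m³.

0.00448 kg/m³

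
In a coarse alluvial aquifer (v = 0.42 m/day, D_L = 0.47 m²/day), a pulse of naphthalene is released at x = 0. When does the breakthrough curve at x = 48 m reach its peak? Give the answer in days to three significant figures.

For the 1D instantaneous-source solution, setting ∂C/∂t = 0 at fixed x gives v²t² + 2Dt − x² = 0, so t = (√(D² + v²x²) − D)/v².
√(D² + v²x²) = √(0.47² + 0.42² × 48²) = 20.17; v² = 0.1764.
t = (20.17 − 0.47)/0.1764 = 112 days (vs. the pure-advection estimate x/v = 114 d).

112 days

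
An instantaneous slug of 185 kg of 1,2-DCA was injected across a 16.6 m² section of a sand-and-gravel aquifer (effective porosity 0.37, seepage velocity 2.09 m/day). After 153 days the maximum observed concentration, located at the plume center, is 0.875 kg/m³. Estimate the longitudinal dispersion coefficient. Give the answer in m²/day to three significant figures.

At the plume center C_max = M/(n_e·A·√(4πDt)), so D = M²/(4πt·(n_e·A·C_max)²).
n_e·A·C_max = 0.37 × 16.6 × 0.875 = 5.374 kg/m.
D = 185²/(4π × 153 × 5.374²) = 0.616 m²/day.

0.616 m²/day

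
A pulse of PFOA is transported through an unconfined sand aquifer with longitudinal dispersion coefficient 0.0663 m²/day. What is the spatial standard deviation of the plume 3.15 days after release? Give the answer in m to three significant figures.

Dispersive spreading gives a Gaussian with σ² = 2Dt; advection only shifts the center.
σ = √(2 × 0.0663 × 3.15) = 0.646 m.

0.646 m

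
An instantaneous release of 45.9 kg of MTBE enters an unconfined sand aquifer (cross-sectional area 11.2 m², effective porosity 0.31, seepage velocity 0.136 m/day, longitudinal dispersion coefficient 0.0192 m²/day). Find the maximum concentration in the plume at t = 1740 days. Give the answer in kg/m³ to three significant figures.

The peak of an instantaneous 1D plume sits at x = vt; there the Gaussian factor is 1 and C_max = M/(n_e·A·√(4πDt)), where n_e·A is the pore area the mass is dissolved in.
√(4πDt) = √(4π × 0.0192 × 1740) = 20.49 m, so C_max = 45.9/(0.31 × 11.2 × 20.49) = 0.645 kg/m³.

0.645 kg/m³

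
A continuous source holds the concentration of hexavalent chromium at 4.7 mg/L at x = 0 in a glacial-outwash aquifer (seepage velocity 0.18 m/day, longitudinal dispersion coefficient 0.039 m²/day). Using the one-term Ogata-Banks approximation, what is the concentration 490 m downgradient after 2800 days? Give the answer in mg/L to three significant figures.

3.89 mg/L

For a continuous step input, C/C₀ ≈ ½·erfc((x−vt)/(2√(Dt))).
vt = 0.18 × 2800 = 504 m and 2√(Dt) = 2√(0.039 × 2800) = 20.90 m.
Argument (x−vt)/(2√(Dt)) = (490 − 504)/20.90 = -0.6699; ½·erfc(-0.6699) = 0.8283.
C = 4.7 × 0.8283 = 3.89 mg/L.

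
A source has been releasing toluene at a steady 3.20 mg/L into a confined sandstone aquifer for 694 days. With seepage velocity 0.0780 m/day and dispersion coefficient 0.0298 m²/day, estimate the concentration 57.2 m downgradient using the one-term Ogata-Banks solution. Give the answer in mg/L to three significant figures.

For a continuous step input, C/C₀ ≈ ½·erfc((x−vt)/(2√(Dt))).
vt = 0.0780 × 694 = 54.132 m and 2√(Dt) = 2√(0.0298 × 694) = 9.095 m.
Argument (x−vt)/(2√(Dt)) = (57.2 − 54.132)/9.095 = 0.3373; ½·erfc(0.3373) = 0.3167.
C = 3.20 × 0.3167 = 1.01 mg/L.

1.01 mg/L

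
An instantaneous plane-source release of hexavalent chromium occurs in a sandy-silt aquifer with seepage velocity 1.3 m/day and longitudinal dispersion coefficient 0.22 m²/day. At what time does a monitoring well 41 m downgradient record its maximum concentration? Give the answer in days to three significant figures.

For the 1D instantaneous-source solution, setting ∂C/∂t = 0 at fixed x gives v²t² + 2Dt − x² = 0, so t = (√(D² + v²x²) − D)/v².
√(D² + v²x²) = √(0.22² + 1.3² × 41²) = 53.30; v² = 1.69.
t = (53.30 − 0.22)/1.69 = 31.4 days (vs. the pure-advection estimate x/v = 31.5 d).

31.4 days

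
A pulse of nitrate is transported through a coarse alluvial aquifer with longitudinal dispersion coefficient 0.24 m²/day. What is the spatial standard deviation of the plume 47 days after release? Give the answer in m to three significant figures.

4.75 m

Dispersive spreading gives a Gaussian with σ² = 2Dt; advection only shifts the center.
σ = √(2 × 0.24 × 47) = 4.75 m.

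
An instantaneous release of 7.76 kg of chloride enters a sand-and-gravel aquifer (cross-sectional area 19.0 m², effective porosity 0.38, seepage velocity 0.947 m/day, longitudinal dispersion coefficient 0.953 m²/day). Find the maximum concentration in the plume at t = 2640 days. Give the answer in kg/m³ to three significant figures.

The peak of an instantaneous 1D plume sits at x = vt; there the Gaussian factor is 1 and C_max = M/(n_e·A·√(4πDt)), where n_e·A is the pore area the mass is dissolved in.
√(4πDt) = √(4π × 0.953 × 2640) = 177.8 m, so C_max = 7.76/(0.38 × 19.0 × 177.8) = 0.00604 kg/m³.

0.00604 kg/m³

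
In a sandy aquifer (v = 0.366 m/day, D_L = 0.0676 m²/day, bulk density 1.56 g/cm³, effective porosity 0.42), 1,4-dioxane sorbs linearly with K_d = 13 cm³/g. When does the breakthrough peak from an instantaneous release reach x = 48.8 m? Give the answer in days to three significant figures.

Retardation factor R = 1 + ρ_b·K_d/n = 1 + 1.56 × 13/0.42 = 49.29.
Sorption retards both mechanisms: v_R = v/R = 0.007425 m/day, D_R = D/R = 0.001371 m²/day.
Peak time from v_R²t² + 2D_R t − x² = 0: t = (√(D_R² + v_R²x²) − D_R)/v_R².
√(D_R² + v_R²x²) = √(0.001371² + 0.007425² × 48.8²) = 0.3623; v_R² = 5.513e-05.
t = (0.3623 − 0.001371)/5.513e-05 = 6550 days.

6550 days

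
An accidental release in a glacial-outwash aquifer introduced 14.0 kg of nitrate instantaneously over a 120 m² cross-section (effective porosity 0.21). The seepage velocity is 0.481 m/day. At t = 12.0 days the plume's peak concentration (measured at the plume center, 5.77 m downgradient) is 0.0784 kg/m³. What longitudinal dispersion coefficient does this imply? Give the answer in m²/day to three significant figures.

0.333 m²/day

At the plume center C_max = M/(n_e·A·√(4πDt)), so D = M²/(4πt·(n_e·A·C_max)²).
n_e·A·C_max = 0.21 × 120 × 0.0784 = 1.976 kg/m.
D = 14.0²/(4π × 12.0 × 1.976²) = 0.333 m²/day.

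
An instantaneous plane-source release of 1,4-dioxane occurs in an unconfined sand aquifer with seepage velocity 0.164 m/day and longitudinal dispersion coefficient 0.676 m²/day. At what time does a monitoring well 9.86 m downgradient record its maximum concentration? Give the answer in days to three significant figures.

40.0 days

For the 1D instantaneous-source solution, setting ∂C/∂t = 0 at fixed x gives v²t² + 2Dt − x² = 0, so t = (√(D² + v²x²) − D)/v².
√(D² + v²x²) = √(0.676² + 0.164² × 9.86²) = 1.753; v² = 0.026896.
t = (1.753 − 0.676)/0.026896 = 40.0 days (vs. the pure-advection estimate x/v = 60.1 d).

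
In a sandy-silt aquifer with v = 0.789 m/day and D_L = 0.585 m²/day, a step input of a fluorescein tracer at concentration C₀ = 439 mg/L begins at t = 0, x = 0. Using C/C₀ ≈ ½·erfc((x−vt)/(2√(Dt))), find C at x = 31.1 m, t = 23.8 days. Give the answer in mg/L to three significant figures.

4.29 mg/L

For a continuous step input, C/C₀ ≈ ½·erfc((x−vt)/(2√(Dt))).
vt = 0.789 × 23.8 = 18.7782 m and 2√(Dt) = 2√(0.585 × 23.8) = 7.463 m.
Argument (x−vt)/(2√(Dt)) = (31.1 − 18.7782)/7.463 = 1.651; ½·erfc(1.651) = 0.009775.
C = 439 × 0.009775 = 4.29 mg/L.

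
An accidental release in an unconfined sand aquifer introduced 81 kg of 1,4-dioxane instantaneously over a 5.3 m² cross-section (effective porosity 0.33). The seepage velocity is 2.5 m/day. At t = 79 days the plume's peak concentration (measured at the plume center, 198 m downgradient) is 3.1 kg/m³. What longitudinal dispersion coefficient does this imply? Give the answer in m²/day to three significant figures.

0.225 m²/day

At the plume center C_max = M/(n_e·A·√(4πDt)), so D = M²/(4πt·(n_e·A·C_max)²).
n_e·A·C_max = 0.33 × 5.3 × 3.1 = 5.422 kg/m.
D = 81²/(4π × 79 × 5.422²) = 0.225 m²/day.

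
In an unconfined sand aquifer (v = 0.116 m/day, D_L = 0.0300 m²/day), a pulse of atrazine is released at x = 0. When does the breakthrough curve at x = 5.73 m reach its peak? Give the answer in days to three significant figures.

For the 1D instantaneous-source solution, setting ∂C/∂t = 0 at fixed x gives v²t² + 2Dt − x² = 0, so t = (√(D² + v²x²) − D)/v².
√(D² + v²x²) = √(0.0300² + 0.116² × 5.73²) = 0.6654; v² = 0.013456.
t = (0.6654 − 0.0300)/0.013456 = 47.2 days (vs. the pure-advection estimate x/v = 49.4 d).

47.2 days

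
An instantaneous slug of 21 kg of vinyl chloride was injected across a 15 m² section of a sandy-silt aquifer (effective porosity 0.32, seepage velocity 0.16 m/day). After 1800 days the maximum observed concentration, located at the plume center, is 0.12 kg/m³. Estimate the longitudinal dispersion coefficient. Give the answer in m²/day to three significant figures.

0.0588 m²/day

At the plume center C_max = M/(n_e·A·√(4πDt)), so D = M²/(4πt·(n_e·A·C_max)²).
n_e·A·C_max = 0.32 × 15 × 0.12 = 0.5760 kg/m.
D = 21²/(4π × 1800 × 0.5760²) = 0.0588 m²/day.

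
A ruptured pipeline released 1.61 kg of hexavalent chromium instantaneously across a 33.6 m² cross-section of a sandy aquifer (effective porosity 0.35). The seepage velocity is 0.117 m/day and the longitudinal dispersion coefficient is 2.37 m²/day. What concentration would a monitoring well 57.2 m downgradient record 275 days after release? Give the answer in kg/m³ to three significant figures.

For an instantaneous plane source, C(x,t) = M/(n_e·A·√(4πDt)) · exp(−(x−vt)²/(4Dt)), with n_e·A the pore (flow) area.
Plume center vt = 0.117 × 275 = 32.175 m, so the well at 57.2 m is 25.025 m downgradient of the peak.
√(4πDt) = 90.50 m, giving peak height M/(n_e·A·√(4πDt)) = 1.61/(0.35 × 33.6 × 90.50) = 0.001513 kg/m³.
(x−vt)²/(4Dt) = (25.025)²/(4 × 2.37 × 275) = 0.2402; exp(−0.2402) = 0.7865.
C = 0.001513 × 0.7865 = 0.00119 kg/m³.

0.00119 kg/m³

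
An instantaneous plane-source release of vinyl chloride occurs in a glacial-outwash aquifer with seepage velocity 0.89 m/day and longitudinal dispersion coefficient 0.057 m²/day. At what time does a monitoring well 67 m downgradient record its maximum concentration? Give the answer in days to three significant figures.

For the 1D instantaneous-source solution, setting ∂C/∂t = 0 at fixed x gives v²t² + 2Dt − x² = 0, so t = (√(D² + v²x²) − D)/v².
√(D² + v²x²) = √(0.057² + 0.89² × 67²) = 59.63; v² = 0.7921.
t = (59.63 − 0.057)/0.7921 = 75.2 days (vs. the pure-advection estimate x/v = 75.3 d).

75.2 days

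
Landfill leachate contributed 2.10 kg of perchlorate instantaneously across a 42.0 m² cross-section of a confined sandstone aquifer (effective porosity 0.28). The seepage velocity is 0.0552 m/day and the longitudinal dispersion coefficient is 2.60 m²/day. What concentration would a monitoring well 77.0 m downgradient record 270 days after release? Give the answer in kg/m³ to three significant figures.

For an instantaneous plane source, C(x,t) = M/(n_e·A·√(4πDt)) · exp(−(x−vt)²/(4Dt)), with n_e·A the pore (flow) area.
Plume center vt = 0.0552 × 270 = 14.904 m, so the well at 77.0 m is 62.096 m downgradient of the peak.
√(4πDt) = 93.92 m, giving peak height M/(n_e·A·√(4πDt)) = 2.10/(0.28 × 42.0 × 93.92) = 0.001901 kg/m³.
(x−vt)²/(4Dt) = (62.096)²/(4 × 2.60 × 270) = 1.373; exp(−1.373) = 0.2533.
C = 0.001901 × 0.2533 = 0.000482 kg/m³.

0.000482 kg/m³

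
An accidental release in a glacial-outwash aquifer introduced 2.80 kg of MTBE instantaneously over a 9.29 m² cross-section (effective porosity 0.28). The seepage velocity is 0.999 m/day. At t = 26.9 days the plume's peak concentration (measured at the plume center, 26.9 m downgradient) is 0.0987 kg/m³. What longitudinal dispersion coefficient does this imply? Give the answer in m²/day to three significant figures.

0.352 m²/day

At the plume center C_max = M/(n_e·A·√(4πDt)), so D = M²/(4πt·(n_e·A·C_max)²).
n_e·A·C_max = 0.28 × 9.29 × 0.0987 = 0.2567 kg/m.
D = 2.80²/(4π × 26.9 × 0.2567²) = 0.352 m²/day.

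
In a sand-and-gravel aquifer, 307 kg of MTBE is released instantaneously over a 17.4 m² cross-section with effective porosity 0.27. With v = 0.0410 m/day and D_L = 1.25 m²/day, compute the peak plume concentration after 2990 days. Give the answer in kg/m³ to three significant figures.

The peak of an instantaneous 1D plume sits at x = vt; there the Gaussian factor is 1 and C_max = M/(n_e·A·√(4πDt)), where n_e·A is the pore area the mass is dissolved in.
√(4πDt) = √(4π × 1.25 × 2990) = 216.7 m, so C_max = 307/(0.27 × 17.4 × 216.7) = 0.302 kg/m³.

0.302 kg/m³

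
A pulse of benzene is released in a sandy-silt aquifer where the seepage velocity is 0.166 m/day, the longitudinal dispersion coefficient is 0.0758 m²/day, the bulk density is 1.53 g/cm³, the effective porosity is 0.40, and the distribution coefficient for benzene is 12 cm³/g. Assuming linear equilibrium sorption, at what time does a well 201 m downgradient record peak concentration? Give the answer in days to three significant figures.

Retardation factor R = 1 + ρ_b·K_d/n = 1 + 1.53 × 12/0.40 = 46.90.
Sorption retards both mechanisms: v_R = v/R = 0.003539 m/day, D_R = D/R = 0.001616 m²/day.
Peak time from v_R²t² + 2D_R t − x² = 0: t = (√(D_R² + v_R²x²) − D_R)/v_R².
√(D_R² + v_R²x²) = √(0.001616² + 0.003539² × 201²) = 0.7113; v_R² = 1.252e-05.
t = (0.7113 − 0.001616)/1.252e-05 = 56700 days.

56700 days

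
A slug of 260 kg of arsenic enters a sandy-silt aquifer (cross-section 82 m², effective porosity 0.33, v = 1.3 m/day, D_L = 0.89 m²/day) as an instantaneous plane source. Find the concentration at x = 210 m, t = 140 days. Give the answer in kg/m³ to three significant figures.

For an instantaneous plane source, C(x,t) = M/(n_e·A·√(4πDt)) · exp(−(x−vt)²/(4Dt)), with n_e·A the pore (flow) area.
Plume center vt = 1.3 × 140 = 182 m, so the well at 210 m is 28 m downgradient of the peak.
√(4πDt) = 39.57 m, giving peak height M/(n_e·A·√(4πDt)) = 260/(0.33 × 82 × 39.57) = 0.2428 kg/m³.
(x−vt)²/(4Dt) = (28)²/(4 × 0.89 × 140) = 1.573; exp(−1.573) = 0.2074.
C = 0.2428 × 0.2074 = 0.0504 kg/m³.

0.0504 kg/m³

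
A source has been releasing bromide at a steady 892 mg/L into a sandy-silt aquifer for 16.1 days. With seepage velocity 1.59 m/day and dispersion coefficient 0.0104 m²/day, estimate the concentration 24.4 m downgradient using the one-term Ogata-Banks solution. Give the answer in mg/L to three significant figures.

875 mg/L

For a continuous step input, C/C₀ ≈ ½·erfc((x−vt)/(2√(Dt))).
vt = 1.59 × 16.1 = 25.599 m and 2√(Dt) = 2√(0.0104 × 16.1) = 0.8184 m.
Argument (x−vt)/(2√(Dt)) = (24.4 − 25.599)/0.8184 = -1.465; ½·erfc(-1.465) = 0.9809.
C = 892 × 0.9809 = 875 mg/L.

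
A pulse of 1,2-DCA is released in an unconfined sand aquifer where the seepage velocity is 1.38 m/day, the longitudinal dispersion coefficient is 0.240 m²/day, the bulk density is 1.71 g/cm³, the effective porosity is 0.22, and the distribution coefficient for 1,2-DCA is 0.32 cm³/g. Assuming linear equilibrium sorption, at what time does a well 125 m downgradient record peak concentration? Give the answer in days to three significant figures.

315 days

Retardation factor R = 1 + ρ_b·K_d/n = 1 + 1.71 × 0.32/0.22 = 3.487.
Sorption retards both mechanisms: v_R = v/R = 0.3958 m/day, D_R = D/R = 0.06883 m²/day.
Peak time from v_R²t² + 2D_R t − x² = 0: t = (√(D_R² + v_R²x²) − D_R)/v_R².
√(D_R² + v_R²x²) = √(0.06883² + 0.3958² × 125²) = 49.48; v_R² = 0.1567.
t = (49.48 − 0.06883)/0.1567 = 315 days.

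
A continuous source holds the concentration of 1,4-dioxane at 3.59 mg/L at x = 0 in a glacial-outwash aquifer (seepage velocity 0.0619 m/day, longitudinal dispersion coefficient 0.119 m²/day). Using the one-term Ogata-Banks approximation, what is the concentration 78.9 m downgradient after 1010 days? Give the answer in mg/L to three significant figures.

0.522 mg/L

For a continuous step input, C/C₀ ≈ ½·erfc((x−vt)/(2√(Dt))).
vt = 0.0619 × 1010 = 62.519 m and 2√(Dt) = 2√(0.119 × 1010) = 21.93 m.
Argument (x−vt)/(2√(Dt)) = (78.9 − 62.519)/21.93 = 0.7470; ½·erfc(0.7470) = 0.1454.
C = 3.59 × 0.1454 = 0.522 mg/L.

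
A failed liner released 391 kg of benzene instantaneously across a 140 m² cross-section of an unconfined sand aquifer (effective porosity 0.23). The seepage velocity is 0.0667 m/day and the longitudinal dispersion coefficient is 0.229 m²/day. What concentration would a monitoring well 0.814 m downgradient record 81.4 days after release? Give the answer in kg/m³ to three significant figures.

0.596 kg/m³

For an instantaneous plane source, C(x,t) = M/(n_e·A·√(4πDt)) · exp(−(x−vt)²/(4Dt)), with n_e·A the pore (flow) area.
Plume center vt = 0.0667 × 81.4 = 5.42938 m, so the well at 0.814 m is 4.61538 m upgradient of the peak.
√(4πDt) = 15.31 m, giving peak height M/(n_e·A·√(4πDt)) = 391/(0.23 × 140 × 15.31) = 0.7931 kg/m³.
(x−vt)²/(4Dt) = (-4.61538)²/(4 × 0.229 × 81.4) = 0.2857; exp(−0.2857) = 0.7515.
C = 0.7931 × 0.7515 = 0.596 kg/m³.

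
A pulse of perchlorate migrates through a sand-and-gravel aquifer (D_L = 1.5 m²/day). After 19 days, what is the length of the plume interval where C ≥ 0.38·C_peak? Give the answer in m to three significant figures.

The plume is Gaussian with σ = √(2Dt) = √(2 × 1.5 × 19) = 7.550 m.
C/C_peak = exp(−Δx²/(2σ²)) = 0.38 ⇒ Δx = σ·√(−2 ln 0.38) = 7.550 × 1.391 = 10.50 m.
Width = 2Δx = 21.0 m.

21.0 m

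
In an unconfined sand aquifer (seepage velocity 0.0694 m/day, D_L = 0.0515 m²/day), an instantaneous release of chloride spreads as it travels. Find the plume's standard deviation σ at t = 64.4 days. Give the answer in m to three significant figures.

2.58 m

Dispersive spreading gives a Gaussian with σ² = 2Dt; advection only shifts the center.
σ = √(2 × 0.0515 × 64.4) = 2.58 m.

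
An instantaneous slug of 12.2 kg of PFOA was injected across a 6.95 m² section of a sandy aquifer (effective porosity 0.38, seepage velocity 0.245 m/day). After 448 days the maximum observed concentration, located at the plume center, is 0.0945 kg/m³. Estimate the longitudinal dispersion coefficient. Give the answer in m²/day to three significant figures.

0.424 m²/day

At the plume center C_max = M/(n_e·A·√(4πDt)), so D = M²/(4πt·(n_e·A·C_max)²).
n_e·A·C_max = 0.38 × 6.95 × 0.0945 = 0.2496 kg/m.
D = 12.2²/(4π × 448 × 0.2496²) = 0.424 m²/day.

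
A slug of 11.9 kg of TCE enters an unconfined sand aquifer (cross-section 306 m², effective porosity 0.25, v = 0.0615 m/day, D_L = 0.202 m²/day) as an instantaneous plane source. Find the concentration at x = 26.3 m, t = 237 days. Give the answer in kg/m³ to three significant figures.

0.00309 kg/m³

For an instantaneous plane source, C(x,t) = M/(n_e·A·√(4πDt)) · exp(−(x−vt)²/(4Dt)), with n_e·A the pore (flow) area.
Plume center vt = 0.0615 × 237 = 14.5755 m, so the well at 26.3 m is 11.7245 m downgradient of the peak.
√(4πDt) = 24.53 m, giving peak height M/(n_e·A·√(4πDt)) = 11.9/(0.25 × 306 × 24.53) = 0.006341 kg/m³.
(x−vt)²/(4Dt) = (11.7245)²/(4 × 0.202 × 237) = 0.7178; exp(−0.7178) = 0.4878.
C = 0.006341 × 0.4878 = 0.00309 kg/m³.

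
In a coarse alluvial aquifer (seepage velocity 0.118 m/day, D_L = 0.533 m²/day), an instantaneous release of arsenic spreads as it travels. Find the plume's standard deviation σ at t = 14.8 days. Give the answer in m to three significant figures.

3.97 m

Dispersive spreading gives a Gaussian with σ² = 2Dt; advection only shifts the center.
σ = √(2 × 0.533 × 14.8) = 3.97 m.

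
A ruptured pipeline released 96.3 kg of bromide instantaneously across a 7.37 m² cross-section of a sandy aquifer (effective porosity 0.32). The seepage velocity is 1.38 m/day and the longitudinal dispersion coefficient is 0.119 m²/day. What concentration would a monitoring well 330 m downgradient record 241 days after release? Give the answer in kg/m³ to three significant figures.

For an instantaneous plane source, C(x,t) = M/(n_e·A·√(4πDt)) · exp(−(x−vt)²/(4Dt)), with n_e·A the pore (flow) area.
Plume center vt = 1.38 × 241 = 332.58 m, so the well at 330 m is 2.58 m upgradient of the peak.
√(4πDt) = 18.98 m, giving peak height M/(n_e·A·√(4πDt)) = 96.3/(0.32 × 7.37 × 18.98) = 2.151 kg/m³.
(x−vt)²/(4Dt) = (-2.58)²/(4 × 0.119 × 241) = 0.05803; exp(−0.05803) = 0.9436.
C = 2.151 × 0.9436 = 2.03 kg/m³.

2.03 kg/m³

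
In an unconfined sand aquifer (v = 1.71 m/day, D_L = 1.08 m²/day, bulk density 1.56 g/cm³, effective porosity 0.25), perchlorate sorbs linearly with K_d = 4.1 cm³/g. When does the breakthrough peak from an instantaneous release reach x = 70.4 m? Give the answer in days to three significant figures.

Retardation factor R = 1 + ρ_b·K_d/n = 1 + 1.56 × 4.1/0.25 = 26.58.
Sorption retards both mechanisms: v_R = v/R = 0.06433 m/day, D_R = D/R = 0.04063 m²/day.
Peak time from v_R²t² + 2D_R t − x² = 0: t = (√(D_R² + v_R²x²) − D_R)/v_R².
√(D_R² + v_R²x²) = √(0.04063² + 0.06433² × 70.4²) = 4.529; v_R² = 0.004138.
t = (4.529 − 0.04063)/0.004138 = 1080 days.

1080 days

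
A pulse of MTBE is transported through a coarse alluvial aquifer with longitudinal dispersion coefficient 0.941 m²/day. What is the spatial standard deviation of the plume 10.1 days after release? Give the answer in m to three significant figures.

Dispersive spreading gives a Gaussian with σ² = 2Dt; advection only shifts the center.
σ = √(2 × 0.941 × 10.1) = 4.36 m.

4.36 m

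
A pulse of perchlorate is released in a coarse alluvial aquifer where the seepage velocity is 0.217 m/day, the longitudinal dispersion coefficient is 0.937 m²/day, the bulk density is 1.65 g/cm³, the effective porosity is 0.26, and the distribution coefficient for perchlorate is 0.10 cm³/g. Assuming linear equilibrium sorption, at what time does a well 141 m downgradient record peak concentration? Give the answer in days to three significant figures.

1030 days

Retardation factor R = 1 + ρ_b·K_d/n = 1 + 1.65 × 0.10/0.26 = 1.635.
Sorption retards both mechanisms: v_R = v/R = 0.1327 m/day, D_R = D/R = 0.5731 m²/day.
Peak time from v_R²t² + 2D_R t − x² = 0: t = (√(D_R² + v_R²x²) − D_R)/v_R².
√(D_R² + v_R²x²) = √(0.5731² + 0.1327² × 141²) = 18.72; v_R² = 0.01761.
t = (18.72 − 0.5731)/0.01761 = 1030 days.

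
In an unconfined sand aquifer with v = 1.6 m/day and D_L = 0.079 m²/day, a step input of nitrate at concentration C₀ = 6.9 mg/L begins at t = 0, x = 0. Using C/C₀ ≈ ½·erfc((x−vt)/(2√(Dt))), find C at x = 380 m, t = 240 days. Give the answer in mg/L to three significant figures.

5.12 mg/L

For a continuous step input, C/C₀ ≈ ½·erfc((x−vt)/(2√(Dt))).
vt = 1.6 × 240 = 384 m and 2√(Dt) = 2√(0.079 × 240) = 8.709 m.
Argument (x−vt)/(2√(Dt)) = (380 − 384)/8.709 = -0.4593; ½·erfc(-0.4593) = 0.7420.
C = 6.9 × 0.7420 = 5.12 mg/L.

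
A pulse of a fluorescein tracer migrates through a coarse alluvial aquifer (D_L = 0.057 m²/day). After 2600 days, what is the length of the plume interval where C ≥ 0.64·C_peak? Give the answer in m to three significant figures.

The plume is Gaussian with σ = √(2Dt) = √(2 × 0.057 × 2600) = 17.22 m.
C/C_peak = exp(−Δx²/(2σ²)) = 0.64 ⇒ Δx = σ·√(−2 ln 0.64) = 17.22 × 0.9448 = 16.27 m.
Width = 2Δx = 32.5 m.

32.5 m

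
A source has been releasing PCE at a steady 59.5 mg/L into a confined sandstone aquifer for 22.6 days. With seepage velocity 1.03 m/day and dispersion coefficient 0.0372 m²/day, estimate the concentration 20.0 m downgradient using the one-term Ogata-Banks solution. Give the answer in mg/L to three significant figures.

For a continuous step input, C/C₀ ≈ ½·erfc((x−vt)/(2√(Dt))).
vt = 1.03 × 22.6 = 23.278 m and 2√(Dt) = 2√(0.0372 × 22.6) = 1.834 m.
Argument (x−vt)/(2√(Dt)) = (20.0 − 23.278)/1.834 = -1.787; ½·erfc(-1.787) = 0.9943.
C = 59.5 × 0.9943 = 59.2 mg/L.

59.2 mg/L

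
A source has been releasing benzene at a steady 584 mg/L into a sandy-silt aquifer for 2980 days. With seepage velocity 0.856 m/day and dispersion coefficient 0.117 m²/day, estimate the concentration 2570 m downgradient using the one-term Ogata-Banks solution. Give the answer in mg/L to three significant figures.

For a continuous step input, C/C₀ ≈ ½·erfc((x−vt)/(2√(Dt))).
vt = 0.856 × 2980 = 2550.88 m and 2√(Dt) = 2√(0.117 × 2980) = 37.34 m.
Argument (x−vt)/(2√(Dt)) = (2570 − 2550.88)/37.34 = 0.5121; ½·erfc(0.5121) = 0.2345.
C = 584 × 0.2345 = 137 mg/L.

137 mg/L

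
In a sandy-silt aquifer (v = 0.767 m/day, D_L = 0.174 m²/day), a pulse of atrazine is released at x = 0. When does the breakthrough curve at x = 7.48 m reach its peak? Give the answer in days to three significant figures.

9.46 days

For the 1D instantaneous-source solution, setting ∂C/∂t = 0 at fixed x gives v²t² + 2Dt − x² = 0, so t = (√(D² + v²x²) − D)/v².
√(D² + v²x²) = √(0.174² + 0.767² × 7.48²) = 5.740; v² = 0.588289.
t = (5.740 − 0.174)/0.588289 = 9.46 days (vs. the pure-advection estimate x/v = 9.75 d).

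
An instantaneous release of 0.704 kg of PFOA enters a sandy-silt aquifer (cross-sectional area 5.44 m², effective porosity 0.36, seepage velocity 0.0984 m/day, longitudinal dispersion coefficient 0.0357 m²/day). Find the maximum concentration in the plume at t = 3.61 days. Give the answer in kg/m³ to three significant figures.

The peak of an instantaneous 1D plume sits at x = vt; there the Gaussian factor is 1 and C_max = M/(n_e·A·√(4πDt)), where n_e·A is the pore area the mass is dissolved in.
√(4πDt) = √(4π × 0.0357 × 3.61) = 1.273 m, so C_max = 0.704/(0.36 × 5.44 × 1.273) = 0.282 kg/m³.

0.282 kg/m³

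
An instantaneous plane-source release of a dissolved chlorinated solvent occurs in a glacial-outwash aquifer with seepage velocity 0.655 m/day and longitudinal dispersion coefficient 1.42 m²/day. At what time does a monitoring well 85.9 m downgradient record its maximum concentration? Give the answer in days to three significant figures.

For the 1D instantaneous-source solution, setting ∂C/∂t = 0 at fixed x gives v²t² + 2Dt − x² = 0, so t = (√(D² + v²x²) − D)/v².
√(D² + v²x²) = √(1.42² + 0.655² × 85.9²) = 56.28; v² = 0.429025.
t = (56.28 − 1.42)/0.429025 = 128 days (vs. the pure-advection estimate x/v = 131 d).

128 days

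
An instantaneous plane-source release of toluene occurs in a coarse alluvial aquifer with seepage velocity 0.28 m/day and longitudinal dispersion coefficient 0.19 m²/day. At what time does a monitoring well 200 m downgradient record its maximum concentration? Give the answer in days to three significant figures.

712 days

For the 1D instantaneous-source solution, setting ∂C/∂t = 0 at fixed x gives v²t² + 2Dt − x² = 0, so t = (√(D² + v²x²) − D)/v².
√(D² + v²x²) = √(0.19² + 0.28² × 200²) = 56.00; v² = 0.0784.
t = (56.00 − 0.19)/0.0784 = 712 days (vs. the pure-advection estimate x/v = 714 d).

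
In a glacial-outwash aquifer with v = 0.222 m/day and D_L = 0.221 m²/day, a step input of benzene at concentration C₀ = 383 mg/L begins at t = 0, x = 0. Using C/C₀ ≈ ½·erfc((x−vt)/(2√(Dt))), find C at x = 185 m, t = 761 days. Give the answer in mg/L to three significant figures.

For a continuous step input, C/C₀ ≈ ½·erfc((x−vt)/(2√(Dt))).
vt = 0.222 × 761 = 168.942 m and 2√(Dt) = 2√(0.221 × 761) = 25.94 m.
Argument (x−vt)/(2√(Dt)) = (185 − 168.942)/25.94 = 0.6190; ½·erfc(0.6190) = 0.1907.
C = 383 × 0.1907 = 73.0 mg/L.

73.0 mg/L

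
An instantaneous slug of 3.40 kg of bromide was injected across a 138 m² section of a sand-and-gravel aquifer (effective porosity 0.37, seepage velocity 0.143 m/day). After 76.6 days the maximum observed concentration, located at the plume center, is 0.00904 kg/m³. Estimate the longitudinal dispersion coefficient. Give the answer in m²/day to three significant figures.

0.0564 m²/day

At the plume center C_max = M/(n_e·A·√(4πDt)), so D = M²/(4πt·(n_e·A·C_max)²).
n_e·A·C_max = 0.37 × 138 × 0.00904 = 0.4616 kg/m.
D = 3.40²/(4π × 76.6 × 0.4616²) = 0.0564 m²/day.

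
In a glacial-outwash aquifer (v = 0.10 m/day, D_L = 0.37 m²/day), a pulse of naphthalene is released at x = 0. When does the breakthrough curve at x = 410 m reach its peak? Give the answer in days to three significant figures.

4060 days

For the 1D instantaneous-source solution, setting ∂C/∂t = 0 at fixed x gives v²t² + 2Dt − x² = 0, so t = (√(D² + v²x²) − D)/v².
√(D² + v²x²) = √(0.37² + 0.10² × 410²) = 41.00; v² = 0.01.
t = (41.00 − 0.37)/0.01 = 4060 days (vs. the pure-advection estimate x/v = 4100 d).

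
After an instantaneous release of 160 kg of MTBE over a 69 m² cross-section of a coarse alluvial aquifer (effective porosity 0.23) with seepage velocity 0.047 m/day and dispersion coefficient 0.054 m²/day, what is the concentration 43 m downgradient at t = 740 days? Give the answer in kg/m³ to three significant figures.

0.295 kg/m³

For an instantaneous plane source, C(x,t) = M/(n_e·A·√(4πDt)) · exp(−(x−vt)²/(4Dt)), with n_e·A the pore (flow) area.
Plume center vt = 0.047 × 740 = 34.78 m, so the well at 43 m is 8.22 m downgradient of the peak.
√(4πDt) = 22.41 m, giving peak height M/(n_e·A·√(4πDt)) = 160/(0.23 × 69 × 22.41) = 0.4499 kg/m³.
(x−vt)²/(4Dt) = (8.22)²/(4 × 0.054 × 740) = 0.4227; exp(−0.4227) = 0.6553.
C = 0.4499 × 0.6553 = 0.295 kg/m³.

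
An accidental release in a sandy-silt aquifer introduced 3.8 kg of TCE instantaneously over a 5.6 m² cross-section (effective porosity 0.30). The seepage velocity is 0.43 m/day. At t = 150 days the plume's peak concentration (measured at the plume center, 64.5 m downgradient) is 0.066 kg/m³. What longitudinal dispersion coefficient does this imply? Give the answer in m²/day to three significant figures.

At the plume center C_max = M/(n_e·A·√(4πDt)), so D = M²/(4πt·(n_e·A·C_max)²).
n_e·A·C_max = 0.30 × 5.6 × 0.066 = 0.1109 kg/m.
D = 3.8²/(4π × 150 × 0.1109²) = 0.623 m²/day.

0.623 m²/day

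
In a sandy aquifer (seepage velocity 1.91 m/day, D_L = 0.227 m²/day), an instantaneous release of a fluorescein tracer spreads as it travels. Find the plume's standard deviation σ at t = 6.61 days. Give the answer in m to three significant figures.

Dispersive spreading gives a Gaussian with σ² = 2Dt; advection only shifts the center.
σ = √(2 × 0.227 × 6.61) = 1.73 m.

1.73 m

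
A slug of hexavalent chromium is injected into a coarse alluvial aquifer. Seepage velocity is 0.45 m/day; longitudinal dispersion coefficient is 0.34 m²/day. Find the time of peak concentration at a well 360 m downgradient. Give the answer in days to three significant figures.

For the 1D instantaneous-source solution, setting ∂C/∂t = 0 at fixed x gives v²t² + 2Dt − x² = 0, so t = (√(D² + v²x²) − D)/v².
√(D² + v²x²) = √(0.34² + 0.45² × 360²) = 162.0; v² = 0.2025.
t = (162.0 − 0.34)/0.2025 = 798 days (vs. the pure-advection estimate x/v = 800 d).

798 days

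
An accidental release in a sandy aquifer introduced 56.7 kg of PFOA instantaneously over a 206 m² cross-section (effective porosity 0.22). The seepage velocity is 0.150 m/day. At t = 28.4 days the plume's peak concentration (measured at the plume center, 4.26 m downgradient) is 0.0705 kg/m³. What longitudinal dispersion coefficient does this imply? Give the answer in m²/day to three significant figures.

At the plume center C_max = M/(n_e·A·√(4πDt)), so D = M²/(4πt·(n_e·A·C_max)²).
n_e·A·C_max = 0.22 × 206 × 0.0705 = 3.195 kg/m.
D = 56.7²/(4π × 28.4 × 3.195²) = 0.882 m²/day.

0.882 m²/day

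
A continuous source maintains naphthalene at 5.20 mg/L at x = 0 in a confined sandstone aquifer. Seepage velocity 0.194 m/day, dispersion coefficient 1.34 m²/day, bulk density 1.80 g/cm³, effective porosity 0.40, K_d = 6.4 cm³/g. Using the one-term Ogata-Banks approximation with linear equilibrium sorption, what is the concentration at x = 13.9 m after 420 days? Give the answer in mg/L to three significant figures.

Retardation factor R = 1 + ρ_b·K_d/n = 1 + 1.80 × 6.4/0.40 = 29.80.
Sorption retards both mechanisms: v_R = v/R = 0.006510 m/day, D_R = D/R = 0.04497 m²/day.
v_R·t = 0.006510 × 420 = 2.7342 m; 2√(D_R t) = 8.692 m; argument = (13.9 − 2.7342)/8.692 = 1.285.
C = C₀ × ½·erfc(1.285) = 5.20 × 0.03459 = 0.180 mg/L.

0.180 mg/L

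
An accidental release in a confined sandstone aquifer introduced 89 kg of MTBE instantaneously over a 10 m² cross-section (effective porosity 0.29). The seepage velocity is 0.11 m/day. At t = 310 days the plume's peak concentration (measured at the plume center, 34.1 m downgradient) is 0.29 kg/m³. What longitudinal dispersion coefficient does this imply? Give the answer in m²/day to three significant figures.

2.87 m²/day

At the plume center C_max = M/(n_e·A·√(4πDt)), so D = M²/(4πt·(n_e·A·C_max)²).
n_e·A·C_max = 0.29 × 10 × 0.29 = 0.8410 kg/m.
D = 89²/(4π × 310 × 0.8410²) = 2.87 m²/day.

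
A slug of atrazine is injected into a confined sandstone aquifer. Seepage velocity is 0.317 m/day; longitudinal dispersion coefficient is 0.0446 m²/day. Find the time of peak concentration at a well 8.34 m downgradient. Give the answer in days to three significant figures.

25.9 days

For the 1D instantaneous-source solution, setting ∂C/∂t = 0 at fixed x gives v²t² + 2Dt − x² = 0, so t = (√(D² + v²x²) − D)/v².
√(D² + v²x²) = √(0.0446² + 0.317² × 8.34²) = 2.644; v² = 0.100489.
t = (2.644 − 0.0446)/0.100489 = 25.9 days (vs. the pure-advection estimate x/v = 26.3 d).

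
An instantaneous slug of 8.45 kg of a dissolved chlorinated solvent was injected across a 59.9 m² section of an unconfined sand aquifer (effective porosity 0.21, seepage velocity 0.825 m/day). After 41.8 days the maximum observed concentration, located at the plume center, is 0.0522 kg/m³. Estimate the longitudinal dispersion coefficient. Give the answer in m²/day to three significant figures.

0.315 m²/day

At the plume center C_max = M/(n_e·A·√(4πDt)), so D = M²/(4πt·(n_e·A·C_max)²).
n_e·A·C_max = 0.21 × 59.9 × 0.0522 = 0.6566 kg/m.
D = 8.45²/(4π × 41.8 × 0.6566²) = 0.315 m²/day.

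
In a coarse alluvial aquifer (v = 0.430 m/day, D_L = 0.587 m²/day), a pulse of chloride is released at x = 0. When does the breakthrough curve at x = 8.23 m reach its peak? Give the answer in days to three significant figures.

For the 1D instantaneous-source solution, setting ∂C/∂t = 0 at fixed x gives v²t² + 2Dt − x² = 0, so t = (√(D² + v²x²) − D)/v².
√(D² + v²x²) = √(0.587² + 0.430² × 8.23²) = 3.587; v² = 0.1849.
t = (3.587 − 0.587)/0.1849 = 16.2 days (vs. the pure-advection estimate x/v = 19.1 d).

16.2 days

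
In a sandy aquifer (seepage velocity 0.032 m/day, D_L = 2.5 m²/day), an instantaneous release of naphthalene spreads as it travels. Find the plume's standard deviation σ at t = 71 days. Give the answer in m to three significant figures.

Dispersive spreading gives a Gaussian with σ² = 2Dt; advection only shifts the center.
σ = √(2 × 2.5 × 71) = 18.8 m.

18.8 m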